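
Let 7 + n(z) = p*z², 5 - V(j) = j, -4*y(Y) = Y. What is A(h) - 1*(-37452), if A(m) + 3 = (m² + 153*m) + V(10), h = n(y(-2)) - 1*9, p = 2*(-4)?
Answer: 35014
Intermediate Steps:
y(Y) = -Y/4
p = -8
V(j) = 5 - j
n(z) = -7 - 8*z²
h = -18 (h = (-7 - 8*(-¼*(-2))²) - 1*9 = (-7 - 8*(½)²) - 9 = (-7 - 8*¼) - 9 = (-7 - 2) - 9 = -9 - 9 = -18)
A(m) = -8 + m² + 153*m (A(m) = -3 + ((m² + 153*m) + (5 - 1*10)) = -3 + ((m² + 153*m) + (5 - 10)) = -3 + ((m² + 153*m) - 5) = -3 + (-5 + m² + 153*m) = -8 + m² + 153*m)
A(h) - 1*(-37452) = (-8 + (-18)² + 153*(-18)) - 1*(-37452) = (-8 + 324 - 2754) + 37452 = -2438 + 37452 = 35014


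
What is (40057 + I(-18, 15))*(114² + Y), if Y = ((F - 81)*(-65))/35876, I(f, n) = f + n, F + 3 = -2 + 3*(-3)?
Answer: 9337602188117/17938 ≈ 5.2055e+8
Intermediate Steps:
F = -14 (F = -3 + (-2 + 3*(-3)) = -3 + (-2 - 9) = -3 - 11 = -14)
Y = 6175/35876 (Y = ((-14 - 81)*(-65))/35876 = -95*(-65)*(1/35876) = 6175*(1/35876) = 6175/35876 ≈ 0.17212)
(40057 + I(-18, 15))*(114² + Y) = (40057 + (-18 + 15))*(114² + 6175/35876) = (40057 - 3)*(12996 + 6175/35876) = 40054*(466250671/35876) = 9337602188117/17938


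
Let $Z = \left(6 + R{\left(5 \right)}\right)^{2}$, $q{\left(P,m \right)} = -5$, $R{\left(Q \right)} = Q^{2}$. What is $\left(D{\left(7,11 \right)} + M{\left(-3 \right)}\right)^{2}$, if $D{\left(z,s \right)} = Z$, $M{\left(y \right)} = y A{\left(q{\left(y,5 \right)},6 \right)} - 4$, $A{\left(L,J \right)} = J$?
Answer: $881721$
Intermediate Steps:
$M{\left(y \right)} = -4 + 6 y$ ($M{\left(y \right)} = y 6 - 4 = 6 y - 4 = -4 + 6 y$)
$Z = 961$ ($Z = \left(6 + 5^{2}\right)^{2} = \left(6 + 25\right)^{2} = 31^{2} = 961$)
$D{\left(z,s \right)} = 961$
$\left(D{\left(7,11 \right)} + M{\left(-3 \right)}\right)^{2} = \left(961 + \left(-4 + 6 \left(-3\right)\right)\right)^{2} = \left(961 - 22\right)^{2} = 939^{2} = 881721$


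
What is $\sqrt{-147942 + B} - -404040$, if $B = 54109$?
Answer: $404040 + i \sqrt{93833} \approx 4.0404 \cdot 10^{5} + 306.32 i$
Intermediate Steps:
$\sqrt{-147942 + B} - -404040 = \sqrt{-147942 + 54109} - -404040 = \sqrt{-93833} + 404040 = i \sqrt{93833} + 404040 = 404040 + i \sqrt{93833}$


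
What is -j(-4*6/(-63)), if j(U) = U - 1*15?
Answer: 307/21 ≈ 14.619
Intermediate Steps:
j(U) = -15 + U (j(U) = U - 15 = -15 + U)
-j(-4*6/(-63)) = -(-15 - 4*6/(-63)) = -(-15 - 24*(-1/63)) = -(-15 + 8/21) = -1*(-307/21) = 307/21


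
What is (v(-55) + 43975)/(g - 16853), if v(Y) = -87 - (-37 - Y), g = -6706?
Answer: -43870/23559 ≈ -1.8621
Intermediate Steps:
v(Y) = -50 + Y (v(Y) = -87 + (37 + Y) = -50 + Y)
(v(-55) + 43975)/(g - 16853) = ((-50 - 55) + 43975)/(-6706 - 16853) = (-105 + 43975)/(-23559) = 43870*(-1/23559) = -43870/23559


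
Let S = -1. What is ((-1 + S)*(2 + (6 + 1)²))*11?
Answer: -1122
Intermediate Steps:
((-1 + S)*(2 + (6 + 1)²))*11 = ((-1 - 1)*(2 + (6 + 1)²))*11 = -2*(2 + 7²)*11 = -2*(2 + 49)*11 = -2*51*11 = -102*11 = -1122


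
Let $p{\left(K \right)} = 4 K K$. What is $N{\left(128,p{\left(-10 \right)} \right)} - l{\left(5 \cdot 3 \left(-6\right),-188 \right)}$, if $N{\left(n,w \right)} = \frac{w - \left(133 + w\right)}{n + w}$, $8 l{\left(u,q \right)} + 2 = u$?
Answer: $\frac{5939}{528} \approx 11.248$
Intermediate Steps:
$p{\left(K \right)} = 4 K^{2}$
$l{\left(u,q \right)} = - \frac{1}{4} + \frac{u}{8}$
$N{\left(n,w \right)} = - \frac{133}{n + w}$
$N{\left(128,p{\left(-10 \right)} \right)} - l{\left(5 \cdot 3 \left(-6\right),-188 \right)} = - \frac{133}{128 + 4 \left(-10\right)^{2}} - \left(- \frac{1}{4} + \frac{5 \cdot 3 \left(-6\right)}{8}\right) = - \frac{133}{128 + 4 \cdot 100} - \left(- \frac{1}{4} + \frac{15 \left(-6\right)}{8}\right) = - \frac{133}{128 + 400} - \left(- \frac{1}{4} + \frac{1}{8} \left(-90\right)\right) = - \frac{133}{528} - \left(- \frac{1}{4} - \frac{45}{4}\right) = \left(-133\right) \frac{1}{528} - - \frac{23}{2} = - \frac{133}{528} + \frac{23}{2} = \frac{5939}{528}$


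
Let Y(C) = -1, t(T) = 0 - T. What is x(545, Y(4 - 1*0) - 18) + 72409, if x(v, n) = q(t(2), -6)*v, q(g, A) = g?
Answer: 71319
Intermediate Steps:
t(T) = -T
x(v, n) = -2*v (x(v, n) = (-1*2)*v = -2*v)
x(545, Y(4 - 1*0) - 18) + 72409 = -2*545 + 72409 = -1090 + 72409 = 71319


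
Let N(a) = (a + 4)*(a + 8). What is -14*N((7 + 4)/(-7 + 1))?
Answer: -3367/18 ≈ -187.06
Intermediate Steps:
N(a) = (4 + a)*(8 + a)
-14*N((7 + 4)/(-7 + 1)) = -14*(32 + ((7 + 4)/(-7 + 1))² + 12*((7 + 4)/(-7 + 1))) = -14*(32 + (11/(-6))² + 12*(11/(-6))) = -14*(32 + (11*(-⅙))² + 12*(11*(-⅙))) = -14*(32 + (-11/6)² + 12*(-11/6)) = -14*(32 + 121/36 - 22) = -14*481/36 = -3367/18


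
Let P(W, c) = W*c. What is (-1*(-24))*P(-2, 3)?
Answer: -144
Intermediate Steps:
(-1*(-24))*P(-2, 3) = (-1*(-24))*(-2*3) = 24*(-6) = -144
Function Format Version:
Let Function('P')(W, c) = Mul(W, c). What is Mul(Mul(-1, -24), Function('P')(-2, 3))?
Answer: -144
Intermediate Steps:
Mul(Mul(-1, -24), Function('P')(-2, 3)) = Mul(Mul(-1, -24), Mul(-2, 3)) = Mul(24, -6) = -144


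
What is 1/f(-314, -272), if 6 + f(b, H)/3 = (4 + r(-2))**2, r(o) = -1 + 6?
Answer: 1/225 ≈ 0.0044444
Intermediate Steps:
r(o) = 5
f(b, H) = 225 (f(b, H) = -18 + 3*(4 + 5)**2 = -18 + 3*9**2 = -18 + 3*81 = -18 + 243 = 225)
1/f(-314, -272) = 1/225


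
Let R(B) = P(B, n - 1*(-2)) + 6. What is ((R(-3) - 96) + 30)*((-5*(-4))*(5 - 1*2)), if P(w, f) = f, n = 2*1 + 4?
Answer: -3120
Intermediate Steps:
n = 6 (n = 2 + 4 = 6)
R(B) = 14 (R(B) = (6 - 1*(-2)) + 6 = (6 + 2) + 6 = 8 + 6 = 14)
((R(-3) - 96) + 30)*((-5*(-4))*(5 - 1*2)) = ((14 - 96) + 30)*((-5*(-4))*(5 - 1*2)) = (-82 + 30)*(20*(5 - 2)) = -1040*3 = -52*60 = -3120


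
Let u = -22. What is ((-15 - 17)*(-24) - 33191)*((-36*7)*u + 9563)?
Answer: -489814261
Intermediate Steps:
((-15 - 17)*(-24) - 33191)*((-36*7)*u + 9563) = ((-15 - 17)*(-24) - 33191)*(-36*7*(-22) + 9563) = (-32*(-24) - 33191)*(-252*(-22) + 9563) = (768 - 33191)*(5544 + 9563) = -32423*15107 = -489814261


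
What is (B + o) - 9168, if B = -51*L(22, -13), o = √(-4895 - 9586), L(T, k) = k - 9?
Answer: -8046 + 3*I*√1609 ≈ -8046.0 + 120.34*I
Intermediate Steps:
L(T, k) = -9 + k
o = 3*I*√1609 (o = √(-14481) = 3*I*√1609 ≈ 120.34*I)
B = 1122 (B = -51*(-9 - 13) = -51*(-22) = 1122)
(B + o) - 9168 = (1122 + 3*I*√1609) - 9168 = -8046 + 3*I*√1609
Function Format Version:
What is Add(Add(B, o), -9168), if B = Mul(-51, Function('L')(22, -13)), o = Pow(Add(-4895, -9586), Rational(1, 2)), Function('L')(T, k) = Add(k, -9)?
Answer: Add(-8046, Mul(3, I, Pow(1609, Rational(1, 2)))) ≈ Add(-8046.0, Mul(120.34, I))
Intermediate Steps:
Function('L')(T, k) = Add(-9, k)
o = Mul(3, I, Pow(1609, Rational(1, 2))) (o = Pow(-14481, Rational(1, 2)) = Mul(3, I, Pow(1609, Rational(1, 2))) ≈ Mul(120.34, I))
B = 1122 (B = Mul(-51, Add(-9, -13)) = Mul(-51, -22) = 1122)
Add(Add(B, o), -9168) = Add(Add(1122, Mul(3, I, Pow(1609, Rational(1, 2)))), -9168) = Add(-8046, Mul(3, I, Pow(1609, Rational(1, 2))))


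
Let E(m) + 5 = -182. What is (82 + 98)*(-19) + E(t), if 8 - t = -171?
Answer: -3607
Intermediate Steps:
t = 179 (t = 8 - 1*(-171) = 8 + 171 = 179)
E(m) = -187 (E(m) = -5 - 182 = -187)
(82 + 98)*(-19) + E(t) = (82 + 98)*(-19) - 187 = 180*(-19) - 187 = -3420 - 187 = -3607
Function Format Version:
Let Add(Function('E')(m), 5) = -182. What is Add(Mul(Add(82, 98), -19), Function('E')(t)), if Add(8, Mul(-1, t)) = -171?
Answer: -3607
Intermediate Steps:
t = 179 (t = Add(8, Mul(-1, -171)) = Add(8, 171) = 179)
Function('E')(m) = -187 (Function('E')(m) = Add(-5, -182) = -187)
Add(Mul(Add(82, 98), -19), Function('E')(t)) = Add(Mul(Add(82, 98), -19), -187) = Add(Mul(180, -19), -187) = Add(-3420, -187) = -3607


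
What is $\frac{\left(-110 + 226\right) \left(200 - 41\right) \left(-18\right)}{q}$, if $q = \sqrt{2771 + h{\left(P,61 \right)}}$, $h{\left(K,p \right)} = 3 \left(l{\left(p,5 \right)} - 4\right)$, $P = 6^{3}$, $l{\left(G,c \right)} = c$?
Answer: $- \frac{165996 \sqrt{2774}}{1387} \approx -6303.4$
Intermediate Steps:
$P = 216$
$h{\left(K,p \right)} = 3$ ($h{\left(K,p \right)} = 3 \left(5 - 4\right) = 3 \cdot 1 = 3$)
$q = \sqrt{2774}$ ($q = \sqrt{2771 + 3} = \sqrt{2774} \approx 52.669$)
$\frac{\left(-110 + 226\right) \left(200 - 41\right) \left(-18\right)}{q} = \frac{\left(-110 + 226\right) \left(200 - 41\right) \left(-18\right)}{\sqrt{2774}} = 116 \cdot 159 \left(-18\right) \frac{\sqrt{2774}}{2774} = 18444 \left(-18\right) \frac{\sqrt{2774}}{2774} = - 331992 \frac{\sqrt{2774}}{2774} = - \frac{165996 \sqrt{2774}}{1387}$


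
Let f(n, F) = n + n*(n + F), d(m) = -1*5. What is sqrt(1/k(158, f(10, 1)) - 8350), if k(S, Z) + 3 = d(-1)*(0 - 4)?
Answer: I*sqrt(2413133)/17 ≈ 91.378*I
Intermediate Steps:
d(m) = -5
f(n, F) = n + n*(F + n)
k(S, Z) = 17 (k(S, Z) = -3 - 5*(0 - 4) = -3 - 5*(-4) = -3 + 20 = 17)
sqrt(1/k(158, f(10, 1)) - 8350) = sqrt(1/17 - 8350) = sqrt(-141949/17) = I*sqrt(2413133)/17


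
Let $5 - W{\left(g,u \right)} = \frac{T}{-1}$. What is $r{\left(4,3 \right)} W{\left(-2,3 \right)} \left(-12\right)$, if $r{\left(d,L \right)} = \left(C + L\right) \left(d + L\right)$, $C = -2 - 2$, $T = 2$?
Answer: $588$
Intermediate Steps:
$C = -4$
$r{\left(d,L \right)} = \left(-4 + L\right) \left(L + d\right)$ ($r{\left(d,L \right)} = \left(-4 + L\right) \left(d + L\right) = \left(-4 + L\right) \left(L + d\right)$)
$W{\left(g,u \right)} = 7$ ($W{\left(g,u \right)} = 5 - \frac{2}{-1} = 5 - 2 \left(-1\right) = 5 - -2 = 5 + 2 = 7$)
$r{\left(4,3 \right)} W{\left(-2,3 \right)} \left(-12\right) = \left(3^{2} - 12 - 16 + 3 \cdot 4\right) 7 \left(-12\right) = \left(9 - 12 - 16 + 12\right) 7 \left(-12\right) = \left(-7\right) 7 \left(-12\right) = \left(-49\right) \left(-12\right) = 588$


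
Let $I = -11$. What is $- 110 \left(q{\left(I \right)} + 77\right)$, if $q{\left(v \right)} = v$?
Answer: $-7260$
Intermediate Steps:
$- 110 \left(q{\left(I \right)} + 77\right) = - 110 \left(-11 + 77\right) = \left(-110\right) 66 = -7260$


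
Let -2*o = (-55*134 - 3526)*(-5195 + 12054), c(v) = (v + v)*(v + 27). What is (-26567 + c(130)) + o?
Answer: 37382085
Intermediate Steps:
c(v) = 2*v*(27 + v) (c(v) = (2*v)*(27 + v) = 2*v*(27 + v))
o = 37367832 (o = -(-55*134 - 3526)*(-5195 + 12054)/2 = -(-7370 - 3526)*6859/2 = -(-5448)*6859 = -½*(-74735664) = 37367832)
(-26567 + c(130)) + o = (-26567 + 2*130*(27 + 130)) + 37367832 = (-26567 + 2*130*157) + 37367832 = (-26567 + 40820) + 37367832 = 14253 + 37367832 = 37382085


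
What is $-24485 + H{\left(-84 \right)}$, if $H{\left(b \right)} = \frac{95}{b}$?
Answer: $- \frac{2056835}{84} \approx -24486.0$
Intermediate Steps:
$-24485 + H{\left(-84 \right)} = -24485 + \frac{95}{-84} = -24485 + 95 \left(- \frac{1}{84}\right) = -24485 - \frac{95}{84} = - \frac{2056835}{84}$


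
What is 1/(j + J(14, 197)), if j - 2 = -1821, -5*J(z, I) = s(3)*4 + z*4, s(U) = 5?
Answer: -5/9171 ≈ -0.00054520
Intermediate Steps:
J(z, I) = -4 - 4*z/5 (J(z, I) = -(5*4 + z*4)/5 = -(20 + 4*z)/5 = -4 - 4*z/5)
j = -1819 (j = 2 - 1821 = -1819)
1/(j + J(14, 197)) = 1/(-1819 + (-4 - ⅘*14)) = 1/(-1819 + (-4 - 56/5)) = 1/(-1819 - 76/5) = 1/(-9171/5) = -5/9171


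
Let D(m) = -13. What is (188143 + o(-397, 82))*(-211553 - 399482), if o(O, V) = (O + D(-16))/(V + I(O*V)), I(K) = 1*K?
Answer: -45524938425155/396 ≈ -1.1496e+11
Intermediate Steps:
I(K) = K
o(O, V) = (-13 + O)/(V + O*V) (o(O, V) = (O - 13)/(V + O*V) = (-13 + O)/(V + O*V))
(188143 + o(-397, 82))*(-211553 - 399482) = (188143 + (-13 - 397)/(82*(1 - 397)))*(-211553 - 399482) = (188143 + (1/82)*(-410)/(-396))*(-611035) = (188143 + (1/82)*(-1/396)*(-410))*(-611035) = (188143 + 5/396)*(-611035) = (74504633/396)*(-611035) = -45524938425155/396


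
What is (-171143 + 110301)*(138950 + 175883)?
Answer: -19155069386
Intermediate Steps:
(-171143 + 110301)*(138950 + 175883) = -60842*314833 = -19155069386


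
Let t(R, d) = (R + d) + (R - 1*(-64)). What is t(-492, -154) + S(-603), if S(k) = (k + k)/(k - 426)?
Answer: -367980/343 ≈ -1072.8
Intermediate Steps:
t(R, d) = 64 + d + 2*R (t(R, d) = (R + d) + (R + 64) = (R + d) + (64 + R) = 64 + d + 2*R)
S(k) = 2*k/(-426 + k) (S(k) = (2*k)/(-426 + k) = 2*k/(-426 + k))
t(-492, -154) + S(-603) = (64 - 154 + 2*(-492)) + 2*(-603)/(-426 - 603) = (64 - 154 - 984) + 2*(-603)/(-1029) = -1074 + 2*(-603)*(-1/1029) = -1074 + 402/343 = -367980/343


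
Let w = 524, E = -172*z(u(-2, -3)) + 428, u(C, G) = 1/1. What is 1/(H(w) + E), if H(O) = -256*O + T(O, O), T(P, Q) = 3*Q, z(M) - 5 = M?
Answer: -1/133176 ≈ -7.5089e-6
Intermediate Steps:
u(C, G) = 1
z(M) = 5 + M
E = -604 (E = -172*(5 + 1) + 428 = -172*6 + 428 = -1032 + 428 = -604)
H(O) = -253*O (H(O) = -256*O + 3*O = -253*O)
1/(H(w) + E) = 1/(-253*524 - 604) = 1/(-132572 - 604) = 1/(-133176) = -1/133176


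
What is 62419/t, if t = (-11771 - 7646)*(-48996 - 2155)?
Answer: 62419/993198967 ≈ 6.2846e-5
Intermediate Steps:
t = 993198967 (t = -19417*(-51151) = 993198967)
62419/t = 62419/993198967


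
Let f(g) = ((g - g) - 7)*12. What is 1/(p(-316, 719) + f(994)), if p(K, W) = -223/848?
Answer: -848/71455 ≈ -0.011868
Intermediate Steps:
p(K, W) = -223/848 (p(K, W) = -223*1/848 = -223/848)
f(g) = -84 (f(g) = (0 - 7)*12 = -7*12 = -84)
1/(p(-316, 719) + f(994)) = 1/(-223/848 - 84) = 1/(-71455/848) = -848/71455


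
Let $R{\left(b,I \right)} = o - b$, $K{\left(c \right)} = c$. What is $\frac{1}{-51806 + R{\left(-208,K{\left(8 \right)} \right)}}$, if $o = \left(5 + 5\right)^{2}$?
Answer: $- \frac{1}{51498} \approx -1.9418 \cdot 10^{-5}$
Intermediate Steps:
$o = 100$ ($o = 10^{2} = 100$)
$R{\left(b,I \right)} = 100 - b$
$\frac{1}{-51806 + R{\left(-208,K{\left(8 \right)} \right)}} = \frac{1}{-51806 + \left(100 - -208\right)} = \frac{1}{-51806 + \left(100 + 208\right)} = \frac{1}{-51806 + 308} = \frac{1}{-51498} = - \frac{1}{51498}$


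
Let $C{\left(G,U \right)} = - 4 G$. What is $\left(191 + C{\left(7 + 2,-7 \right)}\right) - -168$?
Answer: $323$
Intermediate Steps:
$\left(191 + C{\left(7 + 2,-7 \right)}\right) - -168 = \left(191 - 4 \left(7 + 2\right)\right) - -168 = \left(191 - 36\right) + 168 = 155 + 168 = 323$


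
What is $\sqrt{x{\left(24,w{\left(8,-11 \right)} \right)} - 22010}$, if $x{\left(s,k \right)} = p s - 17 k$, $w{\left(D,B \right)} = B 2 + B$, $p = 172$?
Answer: $i \sqrt{17321} \approx 131.61 i$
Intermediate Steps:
$w{\left(D,B \right)} = 3 B$ ($w{\left(D,B \right)} = 2 B + B = 3 B$)
$x{\left(s,k \right)} = - 17 k + 172 s$ ($x{\left(s,k \right)} = 172 s - 17 k = - 17 k + 172 s$)
$\sqrt{x{\left(24,w{\left(8,-11 \right)} \right)} - 22010} = \sqrt{\left(- 17 \cdot 3 \left(-11\right) + 172 \cdot 24\right) - 22010} = \sqrt{\left(\left(-17\right) \left(-33\right) + 4128\right) - 22010} = \sqrt{\left(561 + 4128\right) - 22010} = \sqrt{4689 - 22010} = \sqrt{-17321} = i \sqrt{17321}$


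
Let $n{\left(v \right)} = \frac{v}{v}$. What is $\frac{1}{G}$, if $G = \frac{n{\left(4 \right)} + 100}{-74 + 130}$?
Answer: $\frac{56}{101} \approx 0.55446$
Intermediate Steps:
$n{\left(v \right)} = 1$
$G = \frac{101}{56}$ ($G = \frac{1 + 100}{-74 + 130} = \frac{101}{56} \approx 1.8036$)
$\frac{1}{G} = \frac{1}{\frac{101}{56}} = \frac{56}{101}$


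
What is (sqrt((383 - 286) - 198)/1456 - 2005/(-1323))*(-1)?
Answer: -2005/1323 - I*sqrt(101)/1456 ≈ -1.5155 - 0.0069024*I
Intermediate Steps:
(sqrt((383 - 286) - 198)/1456 - 2005/(-1323))*(-1) = (sqrt(97 - 198)*(1/1456) - 2005*(-1/1323))*(-1) = (sqrt(-101)*(1/1456) + 2005/1323)*(-1) = ((I*sqrt(101))*(1/1456) + 2005/1323)*(-1) = (I*sqrt(101)/1456 + 2005/1323)*(-1) = (2005/1323 + I*sqrt(101)/1456)*(-1) = -2005/1323 - I*sqrt(101)/1456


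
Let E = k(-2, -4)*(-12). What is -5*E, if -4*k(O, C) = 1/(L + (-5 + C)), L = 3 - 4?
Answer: 3/2 ≈ 1.5000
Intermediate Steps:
L = -1
k(O, C) = -1/(4*(-6 + C)) (k(O, C) = -1/(4*(-1 + (-5 + C))) = -1/(4*(-6 + C)))
E = -3/10 (E = -1/(-24 + 4*(-4))*(-12) = -1/(-24 - 16)*(-12) = -1/(-40)*(-12) = -1*(-1/40)*(-12) = (1/40)*(-12) = -3/10 ≈ -0.30000)
-5*E = -5*(-3/10) = 3/2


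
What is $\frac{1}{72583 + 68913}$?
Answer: $\frac{1}{141496} \approx 7.0673 \cdot 10^{-6}$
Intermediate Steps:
$\frac{1}{72583 + 68913} = \frac{1}{141496}$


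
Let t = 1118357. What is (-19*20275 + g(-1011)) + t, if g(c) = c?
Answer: 732121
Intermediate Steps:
(-19*20275 + g(-1011)) + t = (-19*20275 - 1011) + 1118357 = (-385225 - 1011) + 1118357 = -386236 + 1118357 = 732121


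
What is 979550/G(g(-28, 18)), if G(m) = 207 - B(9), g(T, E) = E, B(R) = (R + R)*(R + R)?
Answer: -75350/9 ≈ -8372.2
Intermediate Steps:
B(R) = 4*R**2 (B(R) = (2*R)*(2*R) = 4*R**2)
G(m) = -117 (G(m) = 207 - 4*9**2 = 207 - 4*81 = 207 - 1*324 = 207 - 324 = -117)
979550/G(g(-28, 18)) = 979550/(-117) = 979550*(-1/117) = -75350/9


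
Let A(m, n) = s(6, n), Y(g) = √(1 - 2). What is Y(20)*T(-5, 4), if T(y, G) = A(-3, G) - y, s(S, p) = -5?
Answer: 0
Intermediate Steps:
Y(g) = I (Y(g) = √(-1) = I)
A(m, n) = -5
T(y, G) = -5 - y
Y(20)*T(-5, 4) = I*(-5 - 1*(-5)) = I*(-5 + 5) = I*0 = 0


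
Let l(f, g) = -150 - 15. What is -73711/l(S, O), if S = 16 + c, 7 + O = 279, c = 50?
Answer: 6701/15 ≈ 446.73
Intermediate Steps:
O = 272 (O = -7 + 279 = 272)
S = 66 (S = 16 + 50 = 66)
l(f, g) = -165
-73711/l(S, O) = -73711/(-165) = -73711*(-1/165) = 6701/15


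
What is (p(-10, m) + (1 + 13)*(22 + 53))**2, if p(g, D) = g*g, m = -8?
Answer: 1322500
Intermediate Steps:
p(g, D) = g**2
(p(-10, m) + (1 + 13)*(22 + 53))**2 = ((-10)**2 + (1 + 13)*(22 + 53))**2 = (100 + 14*75)**2 = (100 + 1050)**2 = 1150**2 = 1322500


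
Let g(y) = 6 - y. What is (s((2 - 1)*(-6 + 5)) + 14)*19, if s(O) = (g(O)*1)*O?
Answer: 133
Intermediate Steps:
s(O) = O*(6 - O) (s(O) = ((6 - O)*1)*O = (6 - O)*O = O*(6 - O))
(s((2 - 1)*(-6 + 5)) + 14)*19 = (((2 - 1)*(-6 + 5))*(6 - (2 - 1)*(-6 + 5)) + 14)*19 = ((1*(-1))*(6 - (-1)) + 14)*19 = (-(6 - 1*(-1)) + 14)*19 = (-(6 + 1) + 14)*19 = (-1*7 + 14)*19 = (-7 + 14)*19 = 7*19 = 133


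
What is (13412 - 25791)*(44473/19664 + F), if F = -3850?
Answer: 936618994333/19664 ≈ 4.7631e+7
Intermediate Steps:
(13412 - 25791)*(44473/19664 + F) = (13412 - 25791)*(44473/19664 - 3850) = -12379*(44473*(1/19664) - 3850) = -12379*(44473/19664 - 3850) = -12379*(-75661927/19664) = 936618994333/19664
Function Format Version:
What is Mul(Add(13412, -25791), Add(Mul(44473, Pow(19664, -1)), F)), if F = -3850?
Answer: Rational(936618994333, 19664) ≈ 4.7631e+7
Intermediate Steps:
Mul(Add(13412, -25791), Add(Mul(44473, Pow(19664, -1)), F)) = Mul(Add(13412, -25791), Add(Mul(44473, Pow(19664, -1)), -3850)) = Mul(-12379, Add(Mul(44473, Rational(1, 19664)), -3850)) = Mul(-12379, Add(Rational(44473, 19664), -3850)) = Mul(-12379, Rational(-75661927, 19664)) = Rational(936618994333, 19664)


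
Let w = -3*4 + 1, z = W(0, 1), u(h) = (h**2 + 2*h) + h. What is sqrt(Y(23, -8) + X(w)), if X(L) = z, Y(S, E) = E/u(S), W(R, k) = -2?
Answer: I*sqrt(179998)/299 ≈ 1.4189*I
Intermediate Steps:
u(h) = h**2 + 3*h
z = -2
Y(S, E) = E/(S*(3 + S)) (Y(S, E) = E/((S*(3 + S))) = E*(1/(S*(3 + S))) = E/(S*(3 + S)))
w = -11 (w = -12 + 1 = -11)
X(L) = -2
sqrt(Y(23, -8) + X(w)) = sqrt(-8/(23*(3 + 23)) - 2) = sqrt(-8*1/23/26 - 2) = sqrt(-8*1/23*1/26 - 2) = sqrt(-4/299 - 2) = sqrt(-602/299) = I*sqrt(179998)/299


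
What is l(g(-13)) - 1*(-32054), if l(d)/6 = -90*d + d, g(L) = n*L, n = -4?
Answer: 4286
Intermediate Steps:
g(L) = -4*L
l(d) = -534*d (l(d) = 6*(-90*d + d) = 6*(-89*d) = -534*d)
l(g(-13)) - 1*(-32054) = -(-2136)*(-13) - 1*(-32054) = -534*52 + 32054 = -27768 + 32054 = 4286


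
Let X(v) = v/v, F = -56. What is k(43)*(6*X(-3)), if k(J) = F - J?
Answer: -594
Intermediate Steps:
X(v) = 1
k(J) = -56 - J
k(43)*(6*X(-3)) = (-56 - 1*43)*(6*1) = (-56 - 43)*6 = -99*6 = -594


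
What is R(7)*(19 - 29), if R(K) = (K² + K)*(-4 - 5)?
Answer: 5040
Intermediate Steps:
R(K) = -9*K - 9*K² (R(K) = (K + K²)*(-9) = -9*K - 9*K²)
R(7)*(19 - 29) = (-9*7*(1 + 7))*(19 - 29) = -9*7*8*(-10) = -504*(-10) = 5040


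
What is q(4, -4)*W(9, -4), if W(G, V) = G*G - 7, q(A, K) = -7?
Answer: -518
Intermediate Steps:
W(G, V) = -7 + G² (W(G, V) = G² - 7 = -7 + G²)
q(4, -4)*W(9, -4) = -7*(-7 + 9²) = -7*(-7 + 81) = -7*74 = -518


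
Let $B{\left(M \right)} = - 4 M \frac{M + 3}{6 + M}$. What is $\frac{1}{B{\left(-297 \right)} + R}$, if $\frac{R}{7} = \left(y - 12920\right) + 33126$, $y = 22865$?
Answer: $\frac{97}{29361633} \approx 3.3036 \cdot 10^{-6}$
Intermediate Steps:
$B{\left(M \right)} = - \frac{4 M \left(3 + M\right)}{6 + M}$ ($B{\left(M \right)} = - 4 M \frac{3 + M}{6 + M} = - \frac{4 M \left(3 + M\right)}{6 + M}$)
$R = 301497$ ($R = 7 \left(\left(22865 - 12920\right) + 33126\right) = 7 \left(9945 + 33126\right) = 7 \cdot 43071 = 301497$)
$\frac{1}{B{\left(-297 \right)} + R} = \frac{1}{\left(-4\right) \left(-297\right) \frac{1}{6 - 297} \left(3 - 297\right) + 301497} = \frac{1}{\left(-4\right) \left(-297\right) \frac{1}{-291} \left(-294\right) + 301497} = \frac{1}{\left(-4\right) \left(-297\right) \left(- \frac{1}{291}\right) \left(-294\right) + 301497} = \frac{1}{\frac{116424}{97} + 301497} = \frac{1}{\frac{29361633}{97}} = \frac{97}{29361633}$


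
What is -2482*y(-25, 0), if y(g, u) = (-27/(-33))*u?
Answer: 0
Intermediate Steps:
y(g, u) = 9*u/11 (y(g, u) = (-27*(-1/33))*u = 9*u/11)
-2482*y(-25, 0) = -22338*0/11 = -2482*0 = 0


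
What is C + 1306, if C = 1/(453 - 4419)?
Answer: 5179595/3966 ≈ 1306.0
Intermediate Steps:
C = -1/3966 (C = 1/(-3966) = -1/3966 ≈ -0.00025214)
C + 1306 = -1/3966 + 1306 = 5179595/3966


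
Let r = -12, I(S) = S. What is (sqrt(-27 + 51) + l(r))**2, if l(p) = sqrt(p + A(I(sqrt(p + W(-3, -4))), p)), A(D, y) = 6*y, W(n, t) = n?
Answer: -60 + 24*I*sqrt(14) ≈ -60.0 + 89.8*I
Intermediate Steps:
l(p) = sqrt(7)*sqrt(p) (l(p) = sqrt(p + 6*p) = sqrt(7*p) = sqrt(7)*sqrt(p))
(sqrt(-27 + 51) + l(r))**2 = (sqrt(-27 + 51) + sqrt(7)*sqrt(-12))**2 = (sqrt(24) + sqrt(7)*(2*I*sqrt(3)))**2 = (2*sqrt(6) + 2*I*sqrt(21))**2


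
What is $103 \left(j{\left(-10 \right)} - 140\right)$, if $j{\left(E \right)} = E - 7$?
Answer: $-16171$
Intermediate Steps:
$j{\left(E \right)} = -7 + E$ ($j{\left(E \right)} = E - 7 = -7 + E$)
$103 \left(j{\left(-10 \right)} - 140\right) = 103 \left(\left(-7 - 10\right) - 140\right) = 103 \left(-17 - 140\right) = 103 \left(-157\right) = -16171$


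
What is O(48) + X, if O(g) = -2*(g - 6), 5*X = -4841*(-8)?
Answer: 38308/5 ≈ 7661.6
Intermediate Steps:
X = 38728/5 (X = (-4841*(-8))/5 = (⅕)*38728 = 38728/5 ≈ 7745.6)
O(g) = 12 - 2*g (O(g) = -2*(-6 + g) = 12 - 2*g)
O(48) + X = (12 - 2*48) + 38728/5 = (12 - 96) + 38728/5 = -84 + 38728/5 = 38308/5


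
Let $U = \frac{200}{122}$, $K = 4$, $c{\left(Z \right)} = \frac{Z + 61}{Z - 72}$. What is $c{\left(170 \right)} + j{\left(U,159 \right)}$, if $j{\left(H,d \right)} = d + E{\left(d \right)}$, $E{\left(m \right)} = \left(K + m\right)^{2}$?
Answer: $\frac{374225}{14} \approx 26730.0$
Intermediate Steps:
$c{\left(Z \right)} = \frac{61 + Z}{-72 + Z}$ ($c{\left(Z \right)} = \frac{61 + Z}{Z - 72} = \frac{61 + Z}{-72 + Z}$)
$U = \frac{100}{61}$ ($U = 200 \cdot \frac{1}{122} = \frac{100}{61} \approx 1.6393$)
$E{\left(m \right)} = \left(4 + m\right)^{2}$
$j{\left(H,d \right)} = d + \left(4 + d\right)^{2}$
$c{\left(170 \right)} + j{\left(U,159 \right)} = \frac{61 + 170}{-72 + 170} + \left(159 + \left(4 + 159\right)^{2}\right) = \frac{1}{98} \cdot 231 + \left(159 + 163^{2}\right) = \frac{1}{98} \cdot 231 + \left(159 + 26569\right) = \frac{33}{14} + 26728 = \frac{374225}{14}$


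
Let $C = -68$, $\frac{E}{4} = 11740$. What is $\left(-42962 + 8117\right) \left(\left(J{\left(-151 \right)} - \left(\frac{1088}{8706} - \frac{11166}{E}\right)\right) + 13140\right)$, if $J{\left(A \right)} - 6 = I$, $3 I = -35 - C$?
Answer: $- \frac{3123896005365157}{6813896} \approx -4.5846 \cdot 10^{8}$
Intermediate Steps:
$E = 46960$ ($E = 4 \cdot 11740 = 46960$)
$I = 11$ ($I = \frac{-35 - -68}{3} = \frac{-35 + 68}{3} = \frac{1}{3} \cdot 33 = 11$)
$J{\left(A \right)} = 17$ ($J{\left(A \right)} = 6 + 11 = 17$)
$\left(-42962 + 8117\right) \left(\left(J{\left(-151 \right)} - \left(\frac{1088}{8706} - \frac{11166}{E}\right)\right) + 13140\right) = \left(-42962 + 8117\right) \left(\left(17 - \left(\frac{1088}{8706} - \frac{11166}{46960}\right)\right) + 13140\right) = - 34845 \left(\left(17 - \left(1088 \cdot \frac{1}{8706} - \frac{5583}{23480}\right)\right) + 13140\right) = - 34845 \left(\left(17 - \left(\frac{544}{4353} - \frac{5583}{23480}\right)\right) + 13140\right) = - 34845 \left(\left(17 - - \frac{11529679}{102208440}\right) + 13140\right) = - 34845 \left(\left(17 + \frac{11529679}{102208440}\right) + 13140\right) = - 34845 \left(\frac{1749073159}{102208440} + 13140\right) = \left(-34845\right) \frac{1344767974759}{102208440} = - \frac{3123896005365157}{6813896}$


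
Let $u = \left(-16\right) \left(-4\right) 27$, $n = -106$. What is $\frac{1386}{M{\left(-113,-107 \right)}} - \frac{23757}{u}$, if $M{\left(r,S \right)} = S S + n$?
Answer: $- \frac{29675627}{2177856} \approx -13.626$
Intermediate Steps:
$M{\left(r,S \right)} = -106 + S^{2}$ ($M{\left(r,S \right)} = S S - 106 = S^{2} - 106 = -106 + S^{2}$)
$u = 1728$ ($u = 64 \cdot 27 = 1728$)
$\frac{1386}{M{\left(-113,-107 \right)}} - \frac{23757}{u} = \frac{1386}{-106 + \left(-107\right)^{2}} - \frac{23757}{1728} = \frac{1386}{-106 + 11449} - \frac{7919}{576} = \frac{1386}{11343} - \frac{7919}{576} = 1386 \cdot \frac{1}{11343} - \frac{7919}{576} = \frac{462}{3781} - \frac{7919}{576} = - \frac{29675627}{2177856}$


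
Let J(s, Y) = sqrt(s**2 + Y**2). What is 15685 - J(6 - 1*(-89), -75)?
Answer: 15685 - 5*sqrt(586) ≈ 15564.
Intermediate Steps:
J(s, Y) = sqrt(Y**2 + s**2)
15685 - J(6 - 1*(-89), -75) = 15685 - sqrt((-75)**2 + (6 - 1*(-89))**2) = 15685 - sqrt(5625 + (6 + 89)**2) = 15685 - sqrt(5625 + 95**2) = 15685 - sqrt(5625 + 9025) = 15685 - sqrt(14650) = 15685 - 5*sqrt(586)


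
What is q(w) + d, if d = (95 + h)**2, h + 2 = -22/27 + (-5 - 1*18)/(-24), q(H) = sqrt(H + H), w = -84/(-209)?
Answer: 404774161/46656 + 2*sqrt(8778)/209 ≈ 8676.6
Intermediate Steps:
w = 84/209 (w = -84*(-1/209) = 84/209 ≈ 0.40191)
q(H) = sqrt(2)*sqrt(H) (q(H) = sqrt(2*H) = sqrt(2)*sqrt(H))
h = -401/216 (h = -2 + (-22/27 + (-5 - 1*18)/(-24)) = -2 + (-22*1/27 + (-5 - 18)*(-1/24)) = -2 + (-22/27 - 23*(-1/24)) = -2 + (-22/27 + 23/24) = -2 + 31/216 = -401/216 ≈ -1.8565)
d = 404774161/46656 (d = (95 - 401/216)**2 = (20119/216)**2 = 404774161/46656 ≈ 8675.7)
q(w) + d = sqrt(2)*sqrt(84/209) + 404774161/46656 = sqrt(2)*(2*sqrt(4389)/209) + 404774161/46656 = 2*sqrt(8778)/209 + 404774161/46656 = 404774161/46656 + 2*sqrt(8778)/209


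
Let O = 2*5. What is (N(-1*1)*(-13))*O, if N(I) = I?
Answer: 130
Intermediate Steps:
O = 10
(N(-1*1)*(-13))*O = (-1*1*(-13))*10 = -1*(-13)*10 = 13*10 = 130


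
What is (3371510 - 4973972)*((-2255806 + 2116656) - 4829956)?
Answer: 7962803538972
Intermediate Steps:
(3371510 - 4973972)*((-2255806 + 2116656) - 4829956) = -1602462*(-139150 - 4829956) = -1602462*(-4969106) = 7962803538972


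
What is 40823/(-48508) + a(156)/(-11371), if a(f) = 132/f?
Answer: -6035111917/7170598084 ≈ -0.84165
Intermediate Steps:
40823/(-48508) + a(156)/(-11371) = 40823/(-48508) + (132/156)/(-11371) = 40823*(-1/48508) + (132*(1/156))*(-1/11371) = -40823/48508 + (11/13)*(-1/11371) = -40823/48508 - 11/147823 = -6035111917/7170598084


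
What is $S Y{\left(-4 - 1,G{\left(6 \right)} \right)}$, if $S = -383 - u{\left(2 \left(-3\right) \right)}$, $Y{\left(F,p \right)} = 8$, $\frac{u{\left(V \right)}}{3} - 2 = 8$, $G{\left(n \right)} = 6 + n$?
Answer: $-3304$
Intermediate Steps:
$u{\left(V \right)} = 30$ ($u{\left(V \right)} = 6 + 3 \cdot 8 = 6 + 24 = 30$)
$S = -413$ ($S = -383 - 30 = -413$)
$S Y{\left(-4 - 1,G{\left(6 \right)} \right)} = \left(-413\right) 8 = -3304$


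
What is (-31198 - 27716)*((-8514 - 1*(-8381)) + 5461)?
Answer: -313893792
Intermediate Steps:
(-31198 - 27716)*((-8514 - 1*(-8381)) + 5461) = -58914*((-8514 + 8381) + 5461) = -58914*(-133 + 5461) = -58914*5328 = -313893792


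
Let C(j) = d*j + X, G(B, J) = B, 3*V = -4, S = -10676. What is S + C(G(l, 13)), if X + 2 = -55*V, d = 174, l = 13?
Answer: -25028/3 ≈ -8342.7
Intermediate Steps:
V = -4/3 (V = (⅓)*(-4) = -4/3 ≈ -1.3333)
X = 214/3 (X = -2 - 55*(-4/3) = -2 + 220/3 = 214/3 ≈ 71.333)
C(j) = 214/3 + 174*j (C(j) = 174*j + 214/3 = 214/3 + 174*j)
S + C(G(l, 13)) = -10676 + (214/3 + 174*13) = -10676 + (214/3 + 2262) = -10676 + 7000/3 = -25028/3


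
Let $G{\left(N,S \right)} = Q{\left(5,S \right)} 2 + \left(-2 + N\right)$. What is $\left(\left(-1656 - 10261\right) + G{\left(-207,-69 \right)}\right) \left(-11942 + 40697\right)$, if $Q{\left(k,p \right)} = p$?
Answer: $-352651320$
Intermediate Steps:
$G{\left(N,S \right)} = -2 + N + 2 S$ ($G{\left(N,S \right)} = S 2 + \left(-2 + N\right) = 2 S + \left(-2 + N\right) = -2 + N + 2 S$)
$\left(\left(-1656 - 10261\right) + G{\left(-207,-69 \right)}\right) \left(-11942 + 40697\right) = \left(\left(-1656 - 10261\right) - 347\right) \left(-11942 + 40697\right) = \left(-11917 - 347\right) 28755 = \left(-12264\right) 28755 = -352651320$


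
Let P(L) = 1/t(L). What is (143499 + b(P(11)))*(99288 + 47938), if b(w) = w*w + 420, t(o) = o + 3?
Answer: 2076484705625/98 ≈ 2.1189e+10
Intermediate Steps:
t(o) = 3 + o
P(L) = 1/(3 + L)
b(w) = 420 + w² (b(w) = w² + 420 = 420 + w²)
(143499 + b(P(11)))*(99288 + 47938) = (143499 + (420 + (1/(3 + 11))²))*(99288 + 47938) = (143499 + (420 + (1/14)²))*147226 = (143499 + (420 + 1/196))*147226 = (143499 + 82321/196)*147226 = (28208125/196)*147226 = 2076484705625/98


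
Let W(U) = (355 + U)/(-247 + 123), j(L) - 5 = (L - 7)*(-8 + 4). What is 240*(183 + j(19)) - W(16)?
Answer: 4166771/124 ≈ 33603.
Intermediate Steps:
j(L) = 33 - 4*L (j(L) = 5 + (L - 7)*(-8 + 4) = 5 + (-7 + L)*(-4) = 5 + (28 - 4*L) = 33 - 4*L)
W(U) = -355/124 - U/124 (W(U) = (355 + U)/(-124) = (355 + U)*(-1/124) = -355/124 - U/124)
240*(183 + j(19)) - W(16) = 240*(183 + (33 - 4*19)) - (-355/124 - 1/124*16) = 240*(183 + (33 - 76)) - (-355/124 - 4/31) = 240*(183 - 43) - 1*(-371/124) = 240*140 + 371/124 = 33600 + 371/124 = 4166771/124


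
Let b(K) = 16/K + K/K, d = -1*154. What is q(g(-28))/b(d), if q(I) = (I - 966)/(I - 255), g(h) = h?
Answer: 76538/19527 ≈ 3.9196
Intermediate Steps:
q(I) = (-966 + I)/(-255 + I)
d = -154
b(K) = 1 + 16/K (b(K) = 16/K + 1 = 1 + 16/K)
q(g(-28))/b(d) = ((-966 - 28)/(-255 - 28))/(((16 - 154)/(-154))) = (-994/(-283))/((-1/154*(-138))) = (-1/283*(-994))/(69/77) = (994/283)*(77/69) = 76538/19527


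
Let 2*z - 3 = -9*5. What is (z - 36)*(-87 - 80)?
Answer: 9519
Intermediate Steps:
z = -21 (z = 3/2 + (-9*5)/2 = 3/2 + (½)*(-45) = 3/2 - 45/2 = -21)
(z - 36)*(-87 - 80) = (-21 - 36)*(-87 - 80) = -57*(-167) = 9519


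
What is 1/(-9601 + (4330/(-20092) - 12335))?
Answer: -10046/220371221 ≈ -4.5587e-5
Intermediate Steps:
1/(-9601 + (4330/(-20092) - 12335)) = 1/(-9601 + (4330*(-1/20092) - 12335)) = 1/(-9601 + (-2165/10046 - 12335)) = 1/(-9601 - 123919575/10046) = 1/(-220371221/10046) = -10046/220371221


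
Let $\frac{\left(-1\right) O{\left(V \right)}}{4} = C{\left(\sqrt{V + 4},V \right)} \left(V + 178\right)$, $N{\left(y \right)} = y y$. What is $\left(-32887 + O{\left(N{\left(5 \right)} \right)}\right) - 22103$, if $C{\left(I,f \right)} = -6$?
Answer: $-50118$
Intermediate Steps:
$N{\left(y \right)} = y^{2}$
$O{\left(V \right)} = 4272 + 24 V$ ($O{\left(V \right)} = - 4 \left(- 6 \left(V + 178\right)\right) = - 4 \left(- 6 \left(178 + V\right)\right) = - 4 \left(-1068 - 6 V\right) = 4272 + 24 V$)
$\left(-32887 + O{\left(N{\left(5 \right)} \right)}\right) - 22103 = \left(-32887 + \left(4272 + 24 \cdot 5^{2}\right)\right) - 22103 = \left(-32887 + \left(4272 + 24 \cdot 25\right)\right) - 22103 = \left(-32887 + \left(4272 + 600\right)\right) - 22103 = \left(-32887 + 4872\right) - 22103 = -28015 - 22103 = -50118$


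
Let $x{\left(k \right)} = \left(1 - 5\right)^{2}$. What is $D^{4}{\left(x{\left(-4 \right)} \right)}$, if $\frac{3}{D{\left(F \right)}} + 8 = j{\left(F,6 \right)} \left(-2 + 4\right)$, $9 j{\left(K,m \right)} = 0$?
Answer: $\frac{81}{4096} \approx 0.019775$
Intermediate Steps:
$j{\left(K,m \right)} = 0$ ($j{\left(K,m \right)} = \frac{1}{9} \cdot 0 = 0$)
$x{\left(k \right)} = 16$ ($x{\left(k \right)} = \left(-4\right)^{2} = 16$)
$D{\left(F \right)} = - \frac{3}{8}$ ($D{\left(F \right)} = \frac{3}{-8 + 0 \left(-2 + 4\right)} = \frac{3}{-8 + 0 \cdot 2} = \frac{3}{-8 + 0} = \frac{3}{-8} = 3 \left(- \frac{1}{8}\right) = - \frac{3}{8}$)
$D^{4}{\left(x{\left(-4 \right)} \right)} = \left(- \frac{3}{8}\right)^{4} = \frac{81}{4096}$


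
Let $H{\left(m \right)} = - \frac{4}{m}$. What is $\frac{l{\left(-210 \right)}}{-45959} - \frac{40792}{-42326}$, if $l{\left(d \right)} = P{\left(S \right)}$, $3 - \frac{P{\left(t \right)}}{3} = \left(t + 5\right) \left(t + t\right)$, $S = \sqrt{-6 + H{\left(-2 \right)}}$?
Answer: $\frac{936681385}{972630317} + \frac{60 i}{45959} \approx 0.96304 + 0.0013055 i$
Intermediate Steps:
$S = 2 i$ ($S = \sqrt{-6 - \frac{4}{-2}} = \sqrt{-6 - -2} = \sqrt{-6 + 2} = \sqrt{-4} = 2 i \approx 2.0 i$)
$P{\left(t \right)} = 9 - 6 t \left(5 + t\right)$ ($P{\left(t \right)} = 9 - 3 \left(t + 5\right) \left(t + t\right) = 9 - 3 \left(5 + t\right) 2 t = 9 - 3 \cdot 2 t \left(5 + t\right) = 9 - 6 t \left(5 + t\right)$)
$l{\left(d \right)} = 33 - 60 i$ ($l{\left(d \right)} = 9 - 30 \cdot 2 i - 6 \left(2 i\right)^{2} = 9 - 60 i - -24 = 9 - 60 i + 24 = 33 - 60 i$)
$\frac{l{\left(-210 \right)}}{-45959} - \frac{40792}{-42326} = \frac{33 - 60 i}{-45959} - \frac{40792}{-42326} = \left(33 - 60 i\right) \left(- \frac{1}{45959}\right) - - \frac{20396}{21163} = \left(- \frac{33}{45959} + \frac{60 i}{45959}\right) + \frac{20396}{21163} = \frac{936681385}{972630317} + \frac{60 i}{45959}$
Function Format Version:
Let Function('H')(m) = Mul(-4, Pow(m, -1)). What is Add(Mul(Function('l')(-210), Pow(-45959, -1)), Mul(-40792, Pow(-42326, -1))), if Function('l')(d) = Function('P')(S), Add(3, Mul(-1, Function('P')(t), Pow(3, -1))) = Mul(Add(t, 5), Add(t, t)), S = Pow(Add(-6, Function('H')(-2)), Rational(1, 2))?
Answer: Add(Rational(936681385, 972630317), Mul(Rational(60, 45959), I)) ≈ Add(0.96304, Mul(0.0013055, I))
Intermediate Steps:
S = Mul(2, I) (S = Pow(Add(-6, Mul(-4, Pow(-2, -1))), Rational(1, 2)) = Pow(Add(-6, Mul(-4, Rational(-1, 2))), Rational(1, 2)) = Pow(Add(-6, 2), Rational(1, 2)) = Pow(-4, Rational(1, 2)) = Mul(2, I) ≈ Mul(2.0000, I))
Function('P')(t) = Add(9, Mul(-6, t, Add(5, t))) (Function('P')(t) = Add(9, Mul(-3, Mul(Add(t, 5), Add(t, t)))) = Add(9, Mul(-3, Mul(Add(5, t), Mul(2, t)))) = Add(9, Mul(-3, Mul(2, t, Add(5, t)))) = Add(9, Mul(-6, t, Add(5, t))))
Function('l')(d) = Add(33, Mul(-60, I)) (Function('l')(d) = Add(9, Mul(-30, Mul(2, I)), Mul(-6, Pow(Mul(2, I), 2))) = Add(9, Mul(-60, I), Mul(-6, -4)) = Add(9, Mul(-60, I), 24) = Add(33, Mul(-60, I)))
Add(Mul(Function('l')(-210), Pow(-45959, -1)), Mul(-40792, Pow(-42326, -1))) = Add(Mul(Add(33, Mul(-60, I)), Pow(-45959, -1)), Mul(-40792, Pow(-42326, -1))) = Add(Mul(Add(33, Mul(-60, I)), Rational(-1, 45959)), Mul(-40792, Rational(-1, 42326))) = Add(Add(Rational(-33, 45959), Mul(Rational(60, 45959), I)), Rational(20396, 21163)) = Add(Rational(936681385, 972630317), Mul(Rational(60, 45959), I))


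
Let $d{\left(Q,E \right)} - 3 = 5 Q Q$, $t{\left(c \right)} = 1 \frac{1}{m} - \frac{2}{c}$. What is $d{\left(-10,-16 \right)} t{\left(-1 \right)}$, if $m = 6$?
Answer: $\frac{6539}{6} \approx 1089.8$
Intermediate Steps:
$t{\left(c \right)} = \frac{1}{6} - \frac{2}{c}$ ($t{\left(c \right)} = 1 \cdot \frac{1}{6} - \frac{2}{c} = \frac{1}{6} - \frac{2}{c}$)
$d{\left(Q,E \right)} = 3 + 5 Q^{2}$ ($d{\left(Q,E \right)} = 3 + 5 Q Q = 3 + 5 Q^{2}$)
$d{\left(-10,-16 \right)} t{\left(-1 \right)} = \left(3 + 5 \left(-10\right)^{2}\right) \frac{-12 - 1}{6 \left(-1\right)} = \left(3 + 5 \cdot 100\right) \frac{1}{6} \left(-1\right) \left(-13\right) = \left(3 + 500\right) \frac{13}{6} = 503 \cdot \frac{13}{6} = \frac{6539}{6}$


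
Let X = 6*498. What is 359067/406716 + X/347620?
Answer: 10502844829/11781884660 ≈ 0.89144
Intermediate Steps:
X = 2988
359067/406716 + X/347620 = 359067/406716 + 2988/347620 = 359067*(1/406716) + 2988*(1/347620) = 119689/135572 + 747/86905 = 10502844829/11781884660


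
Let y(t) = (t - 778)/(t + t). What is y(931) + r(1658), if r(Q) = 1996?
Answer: 3716705/1862 ≈ 1996.1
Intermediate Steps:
y(t) = (-778 + t)/(2*t) (y(t) = (-778 + t)/((2*t)) = (-778 + t)*(1/(2*t)) = (-778 + t)/(2*t))
y(931) + r(1658) = (1/2)*(-778 + 931)/931 + 1996 = (1/2)*(1/931)*153 + 1996 = 153/1862 + 1996 = 3716705/1862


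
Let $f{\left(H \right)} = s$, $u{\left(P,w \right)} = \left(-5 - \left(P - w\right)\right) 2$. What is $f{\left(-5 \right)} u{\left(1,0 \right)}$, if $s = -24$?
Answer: $288$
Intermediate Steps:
$u{\left(P,w \right)} = -10 - 2 P + 2 w$ ($u{\left(P,w \right)} = \left(-5 + w - P\right) 2 = -10 - 2 P + 2 w$)
$f{\left(H \right)} = -24$
$f{\left(-5 \right)} u{\left(1,0 \right)} = - 24 \left(-10 - 2 + 2 \cdot 0\right) = - 24 \left(-10 - 2 + 0\right) = \left(-24\right) \left(-12\right) = 288$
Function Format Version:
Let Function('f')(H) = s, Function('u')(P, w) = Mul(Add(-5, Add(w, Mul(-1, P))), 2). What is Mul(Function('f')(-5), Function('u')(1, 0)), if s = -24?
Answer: 288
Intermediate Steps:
Function('u')(P, w) = Add(-10, Mul(-2, P), Mul(2, w)) (Function('u')(P, w) = Mul(Add(-5, w, Mul(-1, P)), 2) = Add(-10, Mul(-2, P), Mul(2, w)))
Function('f')(H) = -24
Mul(Function('f')(-5), Function('u')(1, 0)) = Mul(-24, Add(-10, Mul(-2, 1), Mul(2, 0))) = Mul(-24, Add(-10, -2, 0)) = Mul(-24, -12) = 288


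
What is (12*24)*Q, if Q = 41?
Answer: 11808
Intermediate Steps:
(12*24)*Q = (12*24)*41 = 288*41 = 11808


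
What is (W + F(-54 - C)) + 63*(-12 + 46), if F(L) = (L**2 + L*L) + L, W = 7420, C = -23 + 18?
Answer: 14315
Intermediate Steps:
C = -5
F(L) = L + 2*L**2 (F(L) = (L**2 + L**2) + L = 2*L**2 + L = L + 2*L**2)
(W + F(-54 - C)) + 63*(-12 + 46) = (7420 + (-54 - 1*(-5))*(1 + 2*(-54 - 1*(-5)))) + 63*(-12 + 46) = (7420 + (-54 + 5)*(1 + 2*(-54 + 5))) + 63*34 = (7420 - 49*(1 + 2*(-49))) + 2142 = (7420 - 49*(1 - 98)) + 2142 = (7420 - 49*(-97)) + 2142 = (7420 + 4753) + 2142 = 12173 + 2142 = 14315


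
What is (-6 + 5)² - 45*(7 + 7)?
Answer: -629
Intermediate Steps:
(-6 + 5)² - 45*(7 + 7) = (-1)² - 45*14 = 1 - 15*42 = 1 - 630 = -629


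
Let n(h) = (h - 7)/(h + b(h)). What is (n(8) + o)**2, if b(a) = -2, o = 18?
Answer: 11881/36 ≈ 330.03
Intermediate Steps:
n(h) = (-7 + h)/(-2 + h) (n(h) = (h - 7)/(h - 2) = (-7 + h)/(-2 + h))
(n(8) + o)**2 = ((-7 + 8)/(-2 + 8) + 18)**2 = (1/6 + 18)**2 = (109/6)**2 = 11881/36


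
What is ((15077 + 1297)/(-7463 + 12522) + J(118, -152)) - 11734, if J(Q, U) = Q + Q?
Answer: -58152008/5059 ≈ -11495.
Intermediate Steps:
J(Q, U) = 2*Q
((15077 + 1297)/(-7463 + 12522) + J(118, -152)) - 11734 = ((15077 + 1297)/(-7463 + 12522) + 2*118) - 11734 = (16374/5059 + 236) - 11734 = 1210298/5059 - 11734 = -58152008/5059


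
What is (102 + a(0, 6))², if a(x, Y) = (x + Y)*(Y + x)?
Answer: 19044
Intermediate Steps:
a(x, Y) = (Y + x)² (a(x, Y) = (Y + x)*(Y + x) = (Y + x)²)
(102 + a(0, 6))² = (102 + (6 + 0)²)² = (102 + 6²)² = (102 + 36)² = 138² = 19044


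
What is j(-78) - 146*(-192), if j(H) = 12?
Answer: 28044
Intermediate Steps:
j(-78) - 146*(-192) = 12 - 146*(-192) = 12 + 28032 = 28044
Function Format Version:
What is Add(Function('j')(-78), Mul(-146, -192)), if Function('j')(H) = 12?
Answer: 28044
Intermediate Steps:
Add(Function('j')(-78), Mul(-146, -192)) = Add(12, Mul(-146, -192)) = Add(12, 28032) = 28044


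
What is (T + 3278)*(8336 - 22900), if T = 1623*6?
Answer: -189565024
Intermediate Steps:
T = 9738
(T + 3278)*(8336 - 22900) = (9738 + 3278)*(8336 - 22900) = 13016*(-14564) = -189565024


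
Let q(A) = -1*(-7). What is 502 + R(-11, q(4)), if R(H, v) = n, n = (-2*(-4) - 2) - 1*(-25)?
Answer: 533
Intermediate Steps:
q(A) = 7
n = 31 (n = (8 - 2) + 25 = 6 + 25 = 31)
R(H, v) = 31
502 + R(-11, q(4)) = 502 + 31 = 533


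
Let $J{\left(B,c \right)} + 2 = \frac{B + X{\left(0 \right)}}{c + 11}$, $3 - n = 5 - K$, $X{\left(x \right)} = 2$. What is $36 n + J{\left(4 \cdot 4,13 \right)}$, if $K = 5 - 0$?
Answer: $\frac{427}{4} \approx 106.75$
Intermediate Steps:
$K = 5$ ($K = 5 + 0 = 5$)
$n = 3$ ($n = 3 - \left(5 - 5\right) = 3 - 0 = 3 + 0 = 3$)
$J{\left(B,c \right)} = -2 + \frac{2 + B}{11 + c}$ ($J{\left(B,c \right)} = -2 + \frac{B + 2}{c + 11} = -2 + \frac{2 + B}{11 + c}$)
$36 n + J{\left(4 \cdot 4,13 \right)} = 36 \cdot 3 + \frac{-20 + 4 \cdot 4 - 26}{11 + 13} = 108 + \frac{-20 + 16 - 26}{24} = 108 + \frac{1}{24} \left(-30\right) = 108 - \frac{5}{4} = \frac{427}{4}$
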